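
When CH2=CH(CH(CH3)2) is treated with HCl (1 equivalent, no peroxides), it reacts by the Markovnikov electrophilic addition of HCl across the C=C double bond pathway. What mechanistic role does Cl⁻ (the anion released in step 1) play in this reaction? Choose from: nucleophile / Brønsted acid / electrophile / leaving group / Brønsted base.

Step 3: Nucleophilic attack by Cl⁻ on the carbocation completes the addition, giving R–Cl.
Cl⁻ (the anion released in step 1) donates an electron pair to form a new σ-bond to carbon — it is the nucleophile.

nucleophile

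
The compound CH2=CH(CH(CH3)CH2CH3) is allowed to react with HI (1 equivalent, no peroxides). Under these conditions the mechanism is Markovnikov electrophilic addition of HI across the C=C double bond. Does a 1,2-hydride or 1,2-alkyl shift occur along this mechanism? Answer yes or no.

The first-formed carbocation is secondary.
The adjacent sec-butyl carbon already bears 2 other carbon substituents and has a hydrogen to migrate; after a 1,2-hydride shift from that carbon the positive charge sits on a tertiary centre.
Tertiary is more stable than secondary, so the shift occurs.

yes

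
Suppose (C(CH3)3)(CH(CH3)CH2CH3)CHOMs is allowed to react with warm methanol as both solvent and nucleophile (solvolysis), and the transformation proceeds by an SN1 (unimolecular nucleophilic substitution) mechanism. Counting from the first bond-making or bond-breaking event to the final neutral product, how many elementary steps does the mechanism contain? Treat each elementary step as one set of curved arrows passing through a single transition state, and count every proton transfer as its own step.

4

Step 1: Unassisted departure of MsO⁻ (taking the C–O bonding pair) generates a secondary carbocation.
Step 2: A hydride (H with its bonding pair) migrates from the adjacent sec-butyl carbon to the cationic centre — a 1,2-hydride shift — upgrading the secondary cation to a tertiary one.
Step 3: Nucleophilic capture: the oxygen of CH3OH bonds to the cationic carbon, producing an oxonium-ion intermediate.
Step 4: Deprotonation of the oxonium oxygen by solvent methanol yields the neutral ether.
Total: 4 elementary steps.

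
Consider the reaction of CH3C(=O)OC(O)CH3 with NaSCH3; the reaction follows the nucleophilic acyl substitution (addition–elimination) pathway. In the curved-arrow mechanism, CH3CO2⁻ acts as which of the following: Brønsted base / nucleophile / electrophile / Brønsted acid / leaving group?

leaving group

Step 2: Elimination step: re-formation of the carbonyl π bond drives out CH3CO2⁻, giving the new acyl compound.
CH3CO2⁻ departs with both electrons of the breaking σ-bond — that is the definition of a leaving group.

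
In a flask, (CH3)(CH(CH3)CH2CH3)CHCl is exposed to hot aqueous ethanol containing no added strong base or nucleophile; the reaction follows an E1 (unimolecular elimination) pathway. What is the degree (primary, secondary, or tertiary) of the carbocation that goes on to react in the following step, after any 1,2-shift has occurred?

Step 1: Ionisation: the C–Cl σ-bond cleaves heterolytically; both bonding electrons depart with Cl⁻, leaving a secondary carbocation at the α-carbon.
Step 2: A hydride (H with its bonding pair) migrates from the adjacent sec-butyl carbon to the cationic centre — a 1,2-hydride shift — upgrading the secondary cation to a tertiary one.
The cation rearranges from secondary to tertiary via a 1,2-hydride shift from the adjacent sec-butyl carbon; the tertiary cation is what reacts next.

tertiary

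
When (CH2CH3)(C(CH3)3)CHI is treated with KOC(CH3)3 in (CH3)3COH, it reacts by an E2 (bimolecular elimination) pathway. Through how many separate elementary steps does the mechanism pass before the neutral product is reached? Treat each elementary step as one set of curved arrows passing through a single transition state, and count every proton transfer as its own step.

1

Step 1: In one step, (CH3)3CO⁻ pulls off a β-proton, the C–I bond cleaves, and a C=C double bond forms between the α- and β-carbons (E2, anti elimination).
Total: 1 elementary step.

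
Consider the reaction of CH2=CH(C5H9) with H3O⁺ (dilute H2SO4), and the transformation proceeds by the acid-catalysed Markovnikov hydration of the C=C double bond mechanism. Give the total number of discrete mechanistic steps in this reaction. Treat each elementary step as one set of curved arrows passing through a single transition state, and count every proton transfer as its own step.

Step 1: Protonation of the alkene by H3O⁺: the π bond acts as the nucleophile and picks up H⁺, giving the more stable (Markovnikov) secondary carbocation. H2O is released.
Step 2: Carbocation rearrangement: a 1,2-hydride shift from the adjacent cyclopentyl carbon converts the initially-formed secondary cation into the more stable tertiary cation.
Step 3: A lone pair on the oxygen of H2O attacks the carbocation, forming a C–O bond and an oxonium ion (a protonated alcohol).
Step 4: Proton transfer from the O–H of the oxonium ion to H2O completes the catalytic cycle and yields the alcohol.
Total: 4 elementary steps.

4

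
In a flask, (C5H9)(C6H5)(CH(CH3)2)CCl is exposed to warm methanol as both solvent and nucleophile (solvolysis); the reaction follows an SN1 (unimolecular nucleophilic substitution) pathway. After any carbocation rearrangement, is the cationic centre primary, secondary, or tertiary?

Step 1: Rate-determining heterolysis of the C–Cl bond gives Cl⁻ and a tertiary carbocation.
No single 1,2-shift to an adjacent carbon would give a more-substituted cation, so no rearrangement occurs.

tertiary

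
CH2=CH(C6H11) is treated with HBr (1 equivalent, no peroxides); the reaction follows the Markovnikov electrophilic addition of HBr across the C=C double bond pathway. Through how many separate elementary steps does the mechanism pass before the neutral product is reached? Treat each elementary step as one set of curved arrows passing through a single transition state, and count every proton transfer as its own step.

Step 1: The π electrons of the C=C bond attack a proton of HBr; Markovnikov addition places the new C–H on the less-substituted alkene carbon, so the positive charge ends up on the more-substituted carbon — a secondary carbocation. The H–Br bond breaks heterolytically, releasing Br⁻.
Step 2: A hydride (H with its bonding pair) migrates from the adjacent cyclohexyl carbon to the cationic centre — a 1,2-hydride shift — upgrading the secondary cation to a tertiary one.
Step 3: The Br⁻ anion donates a lone pair to the carbocation, forming the new C–Br σ-bond and giving the neutral alkyl halide.
Total: 3 elementary steps.

3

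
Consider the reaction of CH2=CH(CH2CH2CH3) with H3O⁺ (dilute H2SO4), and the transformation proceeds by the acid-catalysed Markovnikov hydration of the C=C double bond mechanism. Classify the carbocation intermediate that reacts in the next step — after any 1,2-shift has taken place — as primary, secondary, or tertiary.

Step 1: Electrophilic addition begins with the π(C=C) electrons forming a bond to the proton of H3O⁺. Following Markovnikov's rule, the resulting cation is secondary. H2O is released.
No single 1,2-shift to an adjacent carbon would give a more-substituted cation, so no rearrangement occurs.

secondary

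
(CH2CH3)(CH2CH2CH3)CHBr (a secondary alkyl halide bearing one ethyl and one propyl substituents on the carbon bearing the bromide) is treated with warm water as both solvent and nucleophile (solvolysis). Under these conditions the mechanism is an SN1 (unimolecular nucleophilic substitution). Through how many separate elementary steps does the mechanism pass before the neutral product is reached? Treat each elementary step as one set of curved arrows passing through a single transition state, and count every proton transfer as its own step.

Step 1: The C–Br bond breaks with both electrons going to the bromide; Br⁻ leaves and a secondary carbocation remains.
(No 1,2-shift: no single shift to an adjacent carbon would give a more stable cation.)
Step 2: H2O donates an oxygen lone pair into the empty p orbital of the cation, giving a protonated alcohol (an oxonium ion).
Step 3: Proton transfer from the O–H of the oxonium ion to a solvent molecule delivers the neutral alcohol.
Total: 3 elementary steps.

3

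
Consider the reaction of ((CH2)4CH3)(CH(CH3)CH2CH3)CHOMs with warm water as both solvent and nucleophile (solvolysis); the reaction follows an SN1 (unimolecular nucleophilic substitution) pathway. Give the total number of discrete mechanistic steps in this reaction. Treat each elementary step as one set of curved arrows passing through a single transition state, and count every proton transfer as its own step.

4

Step 1: Unassisted departure of MsO⁻ (taking the C–O bonding pair) generates a secondary carbocation.
Step 2: A 1,2-hydride shift from the adjacent sec-butyl carbon moves the positive charge from the secondary centre to an adjacent carbon, generating a more stable tertiary carbocation.
Step 3: A lone pair on the oxygen of H2O attacks the carbocation, forming a new C–O σ-bond and an oxonium ion.
Step 4: Proton transfer from the O–H of the oxonium ion to a solvent molecule delivers the neutral alcohol.
Total: 4 elementary steps.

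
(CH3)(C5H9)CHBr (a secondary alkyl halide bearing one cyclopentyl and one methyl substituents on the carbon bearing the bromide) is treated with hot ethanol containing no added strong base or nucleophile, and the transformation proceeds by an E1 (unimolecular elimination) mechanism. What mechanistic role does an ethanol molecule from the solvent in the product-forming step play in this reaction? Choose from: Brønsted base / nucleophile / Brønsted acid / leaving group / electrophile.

Step 3: Loss of a β-proton to an ethanol molecule of the solvent: the C–H bonding pair collapses toward the cationic carbon to form the C=C π bond, yielding the alkene.
An ethanol molecule from the solvent in the product-forming step accepts a proton in a proton-transfer step — a Brønsted base.

Brønsted base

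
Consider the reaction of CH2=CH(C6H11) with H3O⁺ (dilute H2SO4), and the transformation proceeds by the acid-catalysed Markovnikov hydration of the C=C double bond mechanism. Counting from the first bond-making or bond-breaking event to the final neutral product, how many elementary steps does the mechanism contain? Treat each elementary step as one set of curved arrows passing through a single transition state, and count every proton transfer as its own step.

4

Step 1: The π electrons of the C=C bond attack a proton of H3O⁺; Markovnikov addition places the new C–H on the less-substituted alkene carbon, so the positive charge ends up on the more-substituted carbon — a secondary carbocation. H2O is released.
Step 2: Carbocation rearrangement: a 1,2-hydride shift from the adjacent cyclohexyl carbon converts the initially-formed secondary cation into the more stable tertiary cation.
Step 3: Nucleophilic capture of the cation by H2O produces the protonated alcohol (an oxonium ion).
Step 4: H2O removes a proton from the oxonium oxygen, regenerating H3O⁺ and giving the neutral alcohol.
Total: 4 elementary steps.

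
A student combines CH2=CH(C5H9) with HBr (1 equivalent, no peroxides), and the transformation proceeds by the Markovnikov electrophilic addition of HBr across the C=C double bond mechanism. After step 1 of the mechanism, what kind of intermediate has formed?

Step 1: The π electrons of the C=C bond attack a proton of HBr; Markovnikov addition places the new C–H on the less-substituted alkene carbon, so the positive charge ends up on the more-substituted carbon — a secondary carbocation. The H–Br bond breaks heterolytically, releasing Br⁻.
After step 1 the species present is a secondary carbocation.

secondary carbocation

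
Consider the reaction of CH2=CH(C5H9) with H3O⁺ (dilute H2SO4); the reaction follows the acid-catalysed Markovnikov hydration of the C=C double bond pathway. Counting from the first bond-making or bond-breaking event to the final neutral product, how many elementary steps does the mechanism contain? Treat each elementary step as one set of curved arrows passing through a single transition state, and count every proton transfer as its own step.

Step 1: Protonation of the alkene by H3O⁺: the π bond acts as the nucleophile and picks up H⁺, giving the more stable (Markovnikov) secondary carbocation. H2O is released.
Step 2: Carbocation rearrangement: a 1,2-hydride shift from the adjacent cyclopentyl carbon converts the initially-formed secondary cation into the more stable tertiary cation.
Step 3: A lone pair on the oxygen of H2O attacks the carbocation, forming a C–O bond and an oxonium ion (a protonated alcohol).
Step 4: H2O removes a proton from the oxonium oxygen, regenerating H3O⁺ and giving the neutral alcohol.
Total: 4 elementary steps.

4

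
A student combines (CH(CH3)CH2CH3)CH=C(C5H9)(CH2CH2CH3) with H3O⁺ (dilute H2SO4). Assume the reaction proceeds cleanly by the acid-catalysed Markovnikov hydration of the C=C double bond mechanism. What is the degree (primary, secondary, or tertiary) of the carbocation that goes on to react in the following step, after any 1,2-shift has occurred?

tertiary

Step 1: Electrophilic addition begins with the π(C=C) electrons forming a bond to the proton of H3O⁺. Following Markovnikov's rule, the resulting cation is tertiary. H2O is released.
No single 1,2-shift to an adjacent carbon would give a more-substituted cation, so no rearrangement occurs.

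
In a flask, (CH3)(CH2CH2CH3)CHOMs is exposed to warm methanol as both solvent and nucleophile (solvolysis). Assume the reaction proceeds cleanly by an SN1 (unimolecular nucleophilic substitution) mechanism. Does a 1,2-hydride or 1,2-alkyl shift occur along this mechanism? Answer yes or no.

The first-formed carbocation is secondary.
No single 1,2-shift to an adjacent carbon would produce a more-substituted cation than the one already present, so no rearrangement occurs.

no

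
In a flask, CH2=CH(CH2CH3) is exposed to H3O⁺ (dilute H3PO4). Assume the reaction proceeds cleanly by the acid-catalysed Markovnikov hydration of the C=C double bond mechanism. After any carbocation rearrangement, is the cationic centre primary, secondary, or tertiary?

Step 1: Electrophilic addition begins with the π(C=C) electrons forming a bond to the proton of H3O⁺. Following Markovnikov's rule, the resulting cation is secondary. H2O is released.
No single 1,2-shift to an adjacent carbon would give a more-substituted cation, so no rearrangement occurs.

secondary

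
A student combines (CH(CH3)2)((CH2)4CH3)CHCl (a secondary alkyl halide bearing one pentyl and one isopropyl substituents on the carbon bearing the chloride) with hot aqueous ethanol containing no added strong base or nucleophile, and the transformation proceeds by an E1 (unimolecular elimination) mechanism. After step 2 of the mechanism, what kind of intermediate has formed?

tertiary carbocation

Step 1: Ionisation: the C–Cl σ-bond cleaves heterolytically; both bonding electrons depart with Cl⁻, leaving a secondary carbocation at the α-carbon.
Step 2: A 1,2-hydride shift from the adjacent isopropyl carbon moves the positive charge from the secondary centre to an adjacent carbon, generating a more stable tertiary carbocation.
After step 2 the species present is a tertiary carbocation.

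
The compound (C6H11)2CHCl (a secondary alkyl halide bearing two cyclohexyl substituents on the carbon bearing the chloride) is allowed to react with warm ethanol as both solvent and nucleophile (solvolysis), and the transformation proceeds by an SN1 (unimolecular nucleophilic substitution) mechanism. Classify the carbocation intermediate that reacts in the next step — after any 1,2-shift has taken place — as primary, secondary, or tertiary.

tertiary

Step 1: Rate-determining heterolysis of the C–Cl bond gives Cl⁻ and a secondary carbocation.
Step 2: A 1,2-hydride shift from the adjacent cyclohexyl carbon moves the positive charge from the secondary centre to an adjacent carbon, generating a more stable tertiary carbocation.
The cation rearranges from secondary to tertiary via a 1,2-hydride shift from the adjacent cyclohexyl carbon; the tertiary cation is what reacts next.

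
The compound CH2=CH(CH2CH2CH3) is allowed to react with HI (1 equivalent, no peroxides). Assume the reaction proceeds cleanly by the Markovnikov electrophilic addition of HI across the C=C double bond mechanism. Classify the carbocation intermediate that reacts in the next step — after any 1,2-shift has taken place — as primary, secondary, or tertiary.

secondary

Step 1: Electrophilic addition begins with the π(C=C) electrons forming a bond to the proton of HI. Following Markovnikov's rule, the resulting cation is secondary. The H–I bond breaks heterolytically, releasing I⁻.
No single 1,2-shift to an adjacent carbon would give a more-substituted cation, so no rearrangement occurs.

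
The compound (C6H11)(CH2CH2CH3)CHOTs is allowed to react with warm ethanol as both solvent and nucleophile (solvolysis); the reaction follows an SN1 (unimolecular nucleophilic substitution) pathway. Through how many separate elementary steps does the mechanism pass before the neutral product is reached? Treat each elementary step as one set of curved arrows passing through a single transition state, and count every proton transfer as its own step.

4

Step 1: Rate-determining heterolysis of the C–O bond gives TsO⁻ and a secondary carbocation.
Step 2: Carbocation rearrangement: a 1,2-hydride shift from the adjacent cyclohexyl carbon converts the initially-formed secondary cation into the more stable tertiary cation.
Step 3: A lone pair on the oxygen of CH3CH2OH attacks the carbocation, forming a new C–O σ-bond and an oxonium ion.
Step 4: A second solvent molecule removes the proton on oxygen, giving the neutral ether product.
Total: 4 elementary steps.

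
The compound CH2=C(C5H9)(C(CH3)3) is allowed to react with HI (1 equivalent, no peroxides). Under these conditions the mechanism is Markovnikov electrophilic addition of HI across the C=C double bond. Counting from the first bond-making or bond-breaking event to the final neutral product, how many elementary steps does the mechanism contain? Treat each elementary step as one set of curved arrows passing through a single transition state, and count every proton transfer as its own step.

Step 1: Electrophilic addition begins with the π(C=C) electrons forming a bond to the proton of HI. Following Markovnikov's rule, the resulting cation is tertiary. The H–I bond breaks heterolytically, releasing I⁻.
(No 1,2-shift: no single shift to an adjacent carbon would give a more stable cation.)
Step 2: Nucleophilic attack by I⁻ on the carbocation completes the addition, giving R–I.
Total: 2 elementary steps.

2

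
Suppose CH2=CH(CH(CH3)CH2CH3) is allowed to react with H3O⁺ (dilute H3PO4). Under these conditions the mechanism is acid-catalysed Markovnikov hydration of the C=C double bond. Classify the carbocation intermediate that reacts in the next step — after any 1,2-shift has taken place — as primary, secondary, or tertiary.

Step 1: The π electrons of the C=C bond attack a proton of H3O⁺; Markovnikov addition places the new C–H on the less-substituted alkene carbon, so the positive charge ends up on the more-substituted carbon — a secondary carbocation. H2O is released.
Step 2: A hydride (H with its bonding pair) migrates from the adjacent sec-butyl carbon to the cationic centre — a 1,2-hydride shift — upgrading the secondary cation to a tertiary one.
The cation rearranges from secondary to tertiary via a 1,2-hydride shift from the adjacent sec-butyl carbon; the tertiary cation is what reacts next.

tertiary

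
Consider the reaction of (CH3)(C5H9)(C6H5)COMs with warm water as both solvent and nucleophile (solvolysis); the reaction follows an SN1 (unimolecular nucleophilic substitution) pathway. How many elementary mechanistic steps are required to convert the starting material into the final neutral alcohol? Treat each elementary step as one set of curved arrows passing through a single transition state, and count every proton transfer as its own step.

3

Step 1: Ionisation: the C–O σ-bond cleaves heterolytically; both bonding electrons depart with MsO⁻, leaving a tertiary carbocation at the α-carbon.
(No 1,2-shift: no single shift to an adjacent carbon would give a more stable cation.)
Step 2: A lone pair on the oxygen of H2O attacks the carbocation, forming a new C–O σ-bond and an oxonium ion.
Step 3: Deprotonation of the oxonium oxygen by solvent water yields the neutral alcohol.
Total: 3 elementary steps.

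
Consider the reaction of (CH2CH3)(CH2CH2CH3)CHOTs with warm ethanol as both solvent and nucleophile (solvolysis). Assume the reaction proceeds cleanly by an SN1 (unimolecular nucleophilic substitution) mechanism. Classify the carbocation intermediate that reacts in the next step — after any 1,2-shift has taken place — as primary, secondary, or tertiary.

Step 1: Ionisation: the C–O σ-bond cleaves heterolytically; both bonding electrons depart with TsO⁻, leaving a secondary carbocation at the α-carbon.
No single 1,2-shift to an adjacent carbon would give a more-substituted cation, so no rearrangement occurs.

secondary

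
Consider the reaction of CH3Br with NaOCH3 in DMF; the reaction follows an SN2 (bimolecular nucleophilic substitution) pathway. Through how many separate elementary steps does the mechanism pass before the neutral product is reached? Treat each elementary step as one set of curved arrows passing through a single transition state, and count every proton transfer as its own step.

Step 1: CH3O⁻ attacks the back face of the α-carbon while Br⁻ departs with the C–Br bonding pair — a single concerted displacement through a pentacoordinate transition state.
Total: 1 elementary step.

1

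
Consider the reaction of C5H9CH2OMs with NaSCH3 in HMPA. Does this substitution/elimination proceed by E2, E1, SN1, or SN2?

Conditions: a primary substrate with a strong nucleophile in the polar aprotic solvent HMPA.
These conditions are the textbook signature of the SN2 pathway.
An unhindered substrate with a strong nucleophile in a polar aprotic solvent favours one-step backside displacement.

SN2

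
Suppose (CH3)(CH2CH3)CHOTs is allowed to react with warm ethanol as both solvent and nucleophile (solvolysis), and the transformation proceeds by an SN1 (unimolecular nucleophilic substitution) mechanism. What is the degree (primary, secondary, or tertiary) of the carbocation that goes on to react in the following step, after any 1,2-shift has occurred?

secondary

Step 1: Rate-determining heterolysis of the C–O bond gives TsO⁻ and a secondary carbocation.
No single 1,2-shift to an adjacent carbon would give a more-substituted cation, so no rearrangement occurs.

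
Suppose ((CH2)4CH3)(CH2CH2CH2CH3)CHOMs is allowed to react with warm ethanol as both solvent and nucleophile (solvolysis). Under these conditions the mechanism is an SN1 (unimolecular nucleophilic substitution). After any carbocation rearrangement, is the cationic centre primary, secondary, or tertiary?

secondary

Step 1: Rate-determining heterolysis of the C–O bond gives MsO⁻ and a secondary carbocation.
No single 1,2-shift to an adjacent carbon would give a more-substituted cation, so no rearrangement occurs.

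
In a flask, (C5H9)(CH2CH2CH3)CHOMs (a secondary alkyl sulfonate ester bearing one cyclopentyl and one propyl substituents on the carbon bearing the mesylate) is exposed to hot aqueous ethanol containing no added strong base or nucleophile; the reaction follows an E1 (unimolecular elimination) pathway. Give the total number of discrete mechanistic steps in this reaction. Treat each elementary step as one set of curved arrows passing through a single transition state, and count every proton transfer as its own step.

3

Step 1: Ionisation: the C–O σ-bond cleaves heterolytically; both bonding electrons depart with MsO⁻, leaving a secondary carbocation at the α-carbon.
Step 2: A hydride (H with its bonding pair) migrates from the adjacent cyclopentyl carbon to the cationic centre — a 1,2-hydride shift — upgrading the secondary cation to a tertiary one.
Step 3: A water (or ethanol) molecule (solvent) deprotonates a β-carbon; as the C–H bond breaks, those electrons form the new alkene π bond.
Total: 3 elementary steps.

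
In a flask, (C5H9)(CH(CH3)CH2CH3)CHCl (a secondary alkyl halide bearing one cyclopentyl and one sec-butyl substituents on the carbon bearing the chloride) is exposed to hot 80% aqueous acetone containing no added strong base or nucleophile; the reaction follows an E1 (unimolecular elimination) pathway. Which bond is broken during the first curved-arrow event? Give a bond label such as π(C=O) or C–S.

Step 1: Rate-determining heterolysis of the C–Cl bond gives Cl⁻ and a secondary carbocation.
The bond broken in this step is the C–Cl bond.

C–Cl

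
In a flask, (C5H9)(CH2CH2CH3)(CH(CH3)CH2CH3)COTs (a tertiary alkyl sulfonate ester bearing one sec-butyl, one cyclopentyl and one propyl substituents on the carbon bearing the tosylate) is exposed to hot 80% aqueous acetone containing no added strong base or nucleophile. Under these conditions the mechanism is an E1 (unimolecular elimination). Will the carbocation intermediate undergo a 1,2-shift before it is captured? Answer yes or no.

The first-formed carbocation is tertiary.
No single 1,2-shift to an adjacent carbon would produce a more-substituted cation than the one already present, so no rearrangement occurs.

no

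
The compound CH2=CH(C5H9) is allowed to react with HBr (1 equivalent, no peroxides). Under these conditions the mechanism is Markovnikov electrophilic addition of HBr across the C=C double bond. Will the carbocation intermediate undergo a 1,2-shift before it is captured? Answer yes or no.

yes

The first-formed carbocation is secondary.
The adjacent cyclopentyl carbon already bears 2 other carbon substituents and has a hydrogen to migrate; after a 1,2-hydride shift from that carbon the positive charge sits on a tertiary centre.
Tertiary is more stable than secondary, so the shift occurs.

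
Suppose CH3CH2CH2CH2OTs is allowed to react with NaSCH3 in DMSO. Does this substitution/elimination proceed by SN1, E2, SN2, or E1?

SN2

Conditions: a primary substrate with a strong nucleophile in the polar aprotic solvent DMSO.
These conditions are the textbook signature of the SN2 pathway.
An unhindered substrate with a strong nucleophile in a polar aprotic solvent favours one-step backside displacement.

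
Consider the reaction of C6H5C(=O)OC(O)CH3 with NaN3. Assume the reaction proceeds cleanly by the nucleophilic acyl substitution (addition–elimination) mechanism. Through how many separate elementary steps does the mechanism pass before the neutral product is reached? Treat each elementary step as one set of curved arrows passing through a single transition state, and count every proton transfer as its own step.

2

Step 1: Nucleophilic addition of N3⁻ to the acyl carbon breaks the π(C=O) bond and yields a tetrahedral, anionic intermediate.
Step 2: An oxygen lone pair re-forms the C=O π bond as the C–O σ-bond breaks; CH3CO2⁻ is expelled.
Total: 2 elementary steps.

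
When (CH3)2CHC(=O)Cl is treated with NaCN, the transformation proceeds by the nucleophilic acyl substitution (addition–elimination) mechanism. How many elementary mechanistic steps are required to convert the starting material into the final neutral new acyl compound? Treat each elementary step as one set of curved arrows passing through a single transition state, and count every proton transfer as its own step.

2

Step 1: CN⁻ adds to the carbonyl carbon; the C=O π electrons shift onto oxygen and a tetrahedral alkoxide intermediate forms.
Step 2: Collapse of the tetrahedral intermediate: the alkoxide oxygen pushes its lone pair back to re-form C=O while Cl⁻ leaves.
Total: 2 elementary steps.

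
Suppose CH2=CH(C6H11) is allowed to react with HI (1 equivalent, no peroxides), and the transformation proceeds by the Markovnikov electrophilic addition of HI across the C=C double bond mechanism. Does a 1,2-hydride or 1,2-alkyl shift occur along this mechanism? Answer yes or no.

yes

The first-formed carbocation is secondary.
The adjacent cyclohexyl carbon already bears 2 other carbon substituents and has a hydrogen to migrate; after a 1,2-hydride shift from that carbon the positive charge sits on a tertiary centre.
Tertiary is more stable than secondary, so the shift occurs.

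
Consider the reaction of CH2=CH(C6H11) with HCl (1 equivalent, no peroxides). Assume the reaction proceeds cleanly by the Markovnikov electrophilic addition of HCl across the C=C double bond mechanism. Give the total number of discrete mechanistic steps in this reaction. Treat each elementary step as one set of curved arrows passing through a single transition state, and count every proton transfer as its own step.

3

Step 1: The π electrons of the C=C bond attack a proton of HCl; Markovnikov addition places the new C–H on the less-substituted alkene carbon, so the positive charge ends up on the more-substituted carbon — a secondary carbocation. The H–Cl bond breaks heterolytically, releasing Cl⁻.
Step 2: A hydride (H with its bonding pair) migrates from the adjacent cyclohexyl carbon to the cationic centre — a 1,2-hydride shift — upgrading the secondary cation to a tertiary one.
Step 3: Nucleophilic attack by Cl⁻ on the carbocation completes the addition, giving R–Cl.
Total: 3 elementary steps.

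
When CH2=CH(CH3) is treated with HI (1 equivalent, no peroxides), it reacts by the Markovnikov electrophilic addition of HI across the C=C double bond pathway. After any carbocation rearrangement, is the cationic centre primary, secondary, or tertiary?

Step 1: Electrophilic addition begins with the π(C=C) electrons forming a bond to the proton of HI. Following Markovnikov's rule, the resulting cation is secondary. The H–I bond breaks heterolytically, releasing I⁻.
No single 1,2-shift to an adjacent carbon would give a more-substituted cation, so no rearrangement occurs.

secondary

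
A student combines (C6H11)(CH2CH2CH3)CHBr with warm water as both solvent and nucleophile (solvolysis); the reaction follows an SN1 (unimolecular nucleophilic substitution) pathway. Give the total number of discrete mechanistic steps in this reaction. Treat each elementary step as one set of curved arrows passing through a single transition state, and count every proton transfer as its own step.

4

Step 1: The C–Br bond breaks with both electrons going to the bromide; Br⁻ leaves and a secondary carbocation remains.
Step 2: A 1,2-hydride shift from the adjacent cyclohexyl carbon moves the positive charge from the secondary centre to an adjacent carbon, generating a more stable tertiary carbocation.
Step 3: H2O donates an oxygen lone pair into the empty p orbital of the cation, giving a protonated alcohol (an oxonium ion).
Step 4: A second solvent molecule removes the proton on oxygen, giving the neutral alcohol product.
Total: 4 elementary steps.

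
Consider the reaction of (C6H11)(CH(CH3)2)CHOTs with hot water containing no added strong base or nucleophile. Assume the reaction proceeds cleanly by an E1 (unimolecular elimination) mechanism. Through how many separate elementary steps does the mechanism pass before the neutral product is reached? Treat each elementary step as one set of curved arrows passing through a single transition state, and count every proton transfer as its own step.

3

Step 1: Unassisted departure of TsO⁻ (taking the C–O bonding pair) generates a secondary carbocation.
Step 2: Carbocation rearrangement: a 1,2-hydride shift from the adjacent cyclohexyl carbon converts the initially-formed secondary cation into the more stable tertiary cation.
Step 3: A water molecule (solvent) deprotonates a β-carbon; as the C–H bond breaks, those electrons form the new alkene π bond.
Total: 3 elementary steps.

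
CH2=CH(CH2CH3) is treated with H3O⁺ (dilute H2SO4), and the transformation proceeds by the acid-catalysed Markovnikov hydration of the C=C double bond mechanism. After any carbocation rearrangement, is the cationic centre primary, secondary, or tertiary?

secondary

Step 1: Protonation of the alkene by H3O⁺: the π bond acts as the nucleophile and picks up H⁺, giving the more stable (Markovnikov) secondary carbocation. H2O is released.
No single 1,2-shift to an adjacent carbon would give a more-substituted cation, so no rearrangement occurs.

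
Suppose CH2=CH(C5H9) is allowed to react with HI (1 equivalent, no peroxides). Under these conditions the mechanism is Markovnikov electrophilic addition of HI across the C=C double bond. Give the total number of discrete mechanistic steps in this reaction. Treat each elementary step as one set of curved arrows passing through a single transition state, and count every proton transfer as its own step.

3

Step 1: The π electrons of the C=C bond attack a proton of HI; Markovnikov addition places the new C–H on the less-substituted alkene carbon, so the positive charge ends up on the more-substituted carbon — a secondary carbocation. The H–I bond breaks heterolytically, releasing I⁻.
Step 2: A 1,2-hydride shift from the adjacent cyclopentyl carbon moves the positive charge from the secondary centre to an adjacent carbon, generating a more stable tertiary carbocation.
Step 3: I⁻ captures the cation: a lone pair on I⁻ fills the empty p orbital, producing the alkyl halide product.
Total: 3 elementary steps.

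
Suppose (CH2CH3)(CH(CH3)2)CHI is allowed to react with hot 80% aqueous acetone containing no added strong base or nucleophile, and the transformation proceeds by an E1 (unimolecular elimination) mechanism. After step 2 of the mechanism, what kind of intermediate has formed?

Step 1: Rate-determining heterolysis of the C–I bond gives I⁻ and a secondary carbocation.
Step 2: Carbocation rearrangement: a 1,2-hydride shift from the adjacent isopropyl carbon converts the initially-formed secondary cation into the more stable tertiary cation.
After step 2 the species present is a tertiary carbocation.

tertiary carbocation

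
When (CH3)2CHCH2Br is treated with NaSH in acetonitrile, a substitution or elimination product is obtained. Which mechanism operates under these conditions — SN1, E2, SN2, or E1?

Conditions: a primary substrate with a strong nucleophile in the polar aprotic solvent acetonitrile.
These conditions are the textbook signature of the SN2 pathway.
An unhindered substrate with a strong nucleophile in a polar aprotic solvent favours one-step backside displacement.

SN2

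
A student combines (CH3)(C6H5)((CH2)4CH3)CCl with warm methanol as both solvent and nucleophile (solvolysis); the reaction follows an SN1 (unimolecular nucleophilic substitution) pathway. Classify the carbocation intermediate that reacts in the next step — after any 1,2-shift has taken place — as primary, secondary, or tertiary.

tertiary

Step 1: Rate-determining heterolysis of the C–Cl bond gives Cl⁻ and a tertiary carbocation.
No single 1,2-shift to an adjacent carbon would give a more-substituted cation, so no rearrangement occurs.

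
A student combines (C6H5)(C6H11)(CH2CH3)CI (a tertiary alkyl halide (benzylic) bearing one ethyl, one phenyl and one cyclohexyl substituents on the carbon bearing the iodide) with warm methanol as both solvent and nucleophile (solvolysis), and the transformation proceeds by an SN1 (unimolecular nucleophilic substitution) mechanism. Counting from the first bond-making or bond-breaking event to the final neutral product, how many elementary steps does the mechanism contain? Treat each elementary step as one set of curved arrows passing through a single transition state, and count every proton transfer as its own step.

Step 1: Unassisted departure of I⁻ (taking the C–I bonding pair) generates a tertiary carbocation.
(No 1,2-shift: no single shift to an adjacent carbon would give a more stable cation.)
Step 2: Nucleophilic capture: the oxygen of CH3OH bonds to the cationic carbon, producing an oxonium-ion intermediate.
Step 3: Deprotonation of the oxonium oxygen by solvent methanol yields the neutral ether.
Total: 3 elementary steps.

3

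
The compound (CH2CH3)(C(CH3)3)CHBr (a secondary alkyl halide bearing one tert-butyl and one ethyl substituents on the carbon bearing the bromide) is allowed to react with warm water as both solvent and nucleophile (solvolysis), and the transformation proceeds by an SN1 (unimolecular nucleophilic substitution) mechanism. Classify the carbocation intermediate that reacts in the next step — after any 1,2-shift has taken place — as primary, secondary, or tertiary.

tertiary

Step 1: Rate-determining heterolysis of the C–Br bond gives Br⁻ and a secondary carbocation.
Step 2: A 1,2-methyl shift from the adjacent tert-butyl carbon moves the positive charge from the secondary centre to an adjacent carbon, generating a more stable tertiary carbocation.
The cation rearranges from secondary to tertiary via a 1,2-methyl shift from the adjacent tert-butyl carbon; the tertiary cation is what reacts next.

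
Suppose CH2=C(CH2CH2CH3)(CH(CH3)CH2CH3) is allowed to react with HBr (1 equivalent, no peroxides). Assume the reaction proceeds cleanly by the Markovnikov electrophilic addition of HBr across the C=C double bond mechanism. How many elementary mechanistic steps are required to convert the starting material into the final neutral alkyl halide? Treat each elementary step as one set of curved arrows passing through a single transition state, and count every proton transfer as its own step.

2

Step 1: Protonation of the alkene by HBr: the π bond acts as the nucleophile and picks up H⁺, giving the more stable (Markovnikov) tertiary carbocation. The H–Br bond breaks heterolytically, releasing Br⁻.
(No 1,2-shift: no single shift to an adjacent carbon would give a more stable cation.)
Step 2: Nucleophilic attack by Br⁻ on the carbocation completes the addition, giving R–Br.
Total: 2 elementary steps.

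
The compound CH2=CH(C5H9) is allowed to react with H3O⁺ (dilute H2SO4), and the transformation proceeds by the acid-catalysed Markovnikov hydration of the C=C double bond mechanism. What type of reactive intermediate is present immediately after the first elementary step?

secondary carbocation

Step 1: The π electrons of the C=C bond attack a proton of H3O⁺; Markovnikov addition places the new C–H on the less-substituted alkene carbon, so the positive charge ends up on the more-substituted carbon — a secondary carbocation. H2O is released.
After step 1 the species present is a secondary carbocation.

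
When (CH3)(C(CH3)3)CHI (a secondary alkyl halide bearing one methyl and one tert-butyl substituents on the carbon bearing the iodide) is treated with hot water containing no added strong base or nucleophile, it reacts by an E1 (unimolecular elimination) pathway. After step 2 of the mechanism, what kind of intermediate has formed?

tertiary carbocation

Step 1: The C–I bond breaks with both electrons going to the iodide; I⁻ leaves and a secondary carbocation remains.
Step 2: Carbocation rearrangement: a 1,2-methyl shift from the adjacent tert-butyl carbon converts the initially-formed secondary cation into the more stable tertiary cation.
After step 2 the species present is a tertiary carbocation.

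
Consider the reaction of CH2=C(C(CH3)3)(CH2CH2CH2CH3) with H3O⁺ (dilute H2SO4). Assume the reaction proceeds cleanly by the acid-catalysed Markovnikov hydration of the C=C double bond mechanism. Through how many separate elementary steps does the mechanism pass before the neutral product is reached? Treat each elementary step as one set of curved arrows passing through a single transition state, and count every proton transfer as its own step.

3

Step 1: The π electrons of the C=C bond attack a proton of H3O⁺; Markovnikov addition places the new C–H on the less-substituted alkene carbon, so the positive charge ends up on the more-substituted carbon — a tertiary carbocation. H2O is released.
(No 1,2-shift: no single shift to an adjacent carbon would give a more stable cation.)
Step 2: A lone pair on the oxygen of H2O attacks the carbocation, forming a C–O bond and an oxonium ion (a protonated alcohol).
Step 3: Deprotonation of the oxonium ion by a water molecule delivers the neutral alcohol and regenerates the acid catalyst.
Total: 3 elementary steps.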